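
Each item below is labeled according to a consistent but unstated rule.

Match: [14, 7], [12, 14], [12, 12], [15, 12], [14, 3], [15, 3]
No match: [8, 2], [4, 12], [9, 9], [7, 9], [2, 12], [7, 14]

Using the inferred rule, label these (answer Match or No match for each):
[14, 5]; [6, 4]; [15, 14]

Match, No match, Match

Every 'Match' example satisfies: first ≥ 12. None of the 'No match' examples do.
[14, 5]: first 14 — meets the rule, so Match. [6, 4]: first 6 — fails the rule, so No match. [15, 14]: first 15 — meets the rule, so Match.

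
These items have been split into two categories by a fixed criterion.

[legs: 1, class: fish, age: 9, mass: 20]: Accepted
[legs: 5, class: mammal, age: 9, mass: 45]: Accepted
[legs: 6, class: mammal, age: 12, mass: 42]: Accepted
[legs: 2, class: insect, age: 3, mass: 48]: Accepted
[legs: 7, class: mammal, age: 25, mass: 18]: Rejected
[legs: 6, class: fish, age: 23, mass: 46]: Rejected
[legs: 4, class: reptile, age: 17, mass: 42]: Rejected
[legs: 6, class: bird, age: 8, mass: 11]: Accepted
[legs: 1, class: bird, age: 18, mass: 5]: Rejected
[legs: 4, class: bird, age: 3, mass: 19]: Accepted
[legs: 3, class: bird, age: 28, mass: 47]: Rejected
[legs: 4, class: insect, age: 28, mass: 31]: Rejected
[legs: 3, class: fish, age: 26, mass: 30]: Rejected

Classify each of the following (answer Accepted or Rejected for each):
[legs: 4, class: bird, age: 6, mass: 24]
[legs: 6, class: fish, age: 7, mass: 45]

Accepted, Accepted

The distinguishing property — age ≤ 12 — holds for all the 'Accepted' cases and none of the 'Rejected' cases.
[legs: 4, class: bird, age: 6, mass: 24]: Accepted (age = 6).
[legs: 6, class: fish, age: 7, mass: 45]: Accepted (age = 7).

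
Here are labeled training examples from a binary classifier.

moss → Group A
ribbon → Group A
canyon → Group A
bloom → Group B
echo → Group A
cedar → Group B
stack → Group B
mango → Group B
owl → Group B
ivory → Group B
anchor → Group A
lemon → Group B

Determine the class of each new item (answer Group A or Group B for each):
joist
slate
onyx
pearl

'Group A' ⟺ even length.
joist → length 5 → Group B.
slate → length 5 → Group B.
onyx → length 4 → Group A.
pearl → length 5 → Group B.

Group B, Group B, Group A, Group B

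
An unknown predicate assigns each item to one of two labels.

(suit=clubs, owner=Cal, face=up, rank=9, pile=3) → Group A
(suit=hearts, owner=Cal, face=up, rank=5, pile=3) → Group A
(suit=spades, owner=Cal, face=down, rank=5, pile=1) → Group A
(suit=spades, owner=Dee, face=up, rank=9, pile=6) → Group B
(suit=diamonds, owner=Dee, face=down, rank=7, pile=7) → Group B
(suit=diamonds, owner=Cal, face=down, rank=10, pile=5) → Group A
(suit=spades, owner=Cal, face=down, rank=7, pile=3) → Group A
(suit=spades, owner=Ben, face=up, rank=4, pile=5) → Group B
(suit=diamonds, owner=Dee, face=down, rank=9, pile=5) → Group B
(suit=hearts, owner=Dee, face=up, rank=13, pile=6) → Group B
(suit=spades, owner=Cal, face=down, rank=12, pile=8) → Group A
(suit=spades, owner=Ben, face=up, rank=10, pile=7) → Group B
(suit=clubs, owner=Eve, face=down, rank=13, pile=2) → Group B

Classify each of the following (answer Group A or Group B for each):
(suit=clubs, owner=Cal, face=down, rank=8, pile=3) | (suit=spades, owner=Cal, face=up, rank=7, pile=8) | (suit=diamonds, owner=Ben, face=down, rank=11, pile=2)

Group A, Group A, Group B

All 'Group A' examples share one property — owner is Cal — and every 'Group B' example lacks it.
(suit=clubs, owner=Cal, face=down, rank=8, pile=3) — owner is Cal, hence Group A. (suit=spades, owner=Cal, face=up, rank=7, pile=8) — owner is Cal, hence Group A. (suit=diamonds, owner=Ben, face=down, rank=11, pile=2) — owner is Ben, hence Group B.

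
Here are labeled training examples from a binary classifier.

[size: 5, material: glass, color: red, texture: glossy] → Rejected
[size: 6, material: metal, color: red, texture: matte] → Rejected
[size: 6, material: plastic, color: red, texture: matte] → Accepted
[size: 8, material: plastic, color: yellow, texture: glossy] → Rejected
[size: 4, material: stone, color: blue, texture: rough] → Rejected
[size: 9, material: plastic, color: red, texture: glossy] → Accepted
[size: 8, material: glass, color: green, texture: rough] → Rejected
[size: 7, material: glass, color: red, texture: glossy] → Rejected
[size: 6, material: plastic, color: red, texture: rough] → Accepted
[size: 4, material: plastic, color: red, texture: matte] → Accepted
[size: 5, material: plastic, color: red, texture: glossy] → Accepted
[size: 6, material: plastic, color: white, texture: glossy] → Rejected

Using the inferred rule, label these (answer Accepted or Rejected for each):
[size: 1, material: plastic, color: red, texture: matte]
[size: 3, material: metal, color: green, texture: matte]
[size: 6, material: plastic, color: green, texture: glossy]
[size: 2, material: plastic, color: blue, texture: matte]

Accepted, Rejected, Rejected, Rejected

One predicate separates the groups cleanly: color is red AND material is plastic.
[size: 1, material: plastic, color: red, texture: matte]: color is red, material is plastic — qualifies, so Accepted. [size: 3, material: metal, color: green, texture: matte]: color is green, material is metal — fails this test, so Rejected. [size: 6, material: plastic, color: green, texture: glossy]: color is green, material is plastic — fails this test, so Rejected. [size: 2, material: plastic, color: blue, texture: matte]: color is blue, material is plastic — fails this test, so Rejected.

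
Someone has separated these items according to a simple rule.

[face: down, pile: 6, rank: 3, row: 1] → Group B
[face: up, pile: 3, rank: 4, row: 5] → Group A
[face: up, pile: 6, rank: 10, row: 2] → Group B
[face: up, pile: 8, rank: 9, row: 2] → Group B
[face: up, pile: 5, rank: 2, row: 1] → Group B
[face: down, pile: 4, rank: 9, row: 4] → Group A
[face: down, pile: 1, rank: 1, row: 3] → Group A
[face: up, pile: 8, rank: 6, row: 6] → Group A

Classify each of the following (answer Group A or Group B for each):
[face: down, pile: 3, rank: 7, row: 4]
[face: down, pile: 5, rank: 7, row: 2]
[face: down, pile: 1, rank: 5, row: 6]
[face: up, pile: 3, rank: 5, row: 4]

Group A, Group B, Group A, Group A

'Group A' ⟺ row ≥ 3.
[face: down, pile: 3, rank: 7, row: 4]: row = 4 — satisfies this, so Group A. [face: down, pile: 5, rank: 7, row: 2]: row = 2 — fails this test, so Group B. [face: down, pile: 1, rank: 5, row: 6]: row = 6 — satisfies this, so Group A. [face: up, pile: 3, rank: 5, row: 4]: row = 4 — satisfies this, so Group A.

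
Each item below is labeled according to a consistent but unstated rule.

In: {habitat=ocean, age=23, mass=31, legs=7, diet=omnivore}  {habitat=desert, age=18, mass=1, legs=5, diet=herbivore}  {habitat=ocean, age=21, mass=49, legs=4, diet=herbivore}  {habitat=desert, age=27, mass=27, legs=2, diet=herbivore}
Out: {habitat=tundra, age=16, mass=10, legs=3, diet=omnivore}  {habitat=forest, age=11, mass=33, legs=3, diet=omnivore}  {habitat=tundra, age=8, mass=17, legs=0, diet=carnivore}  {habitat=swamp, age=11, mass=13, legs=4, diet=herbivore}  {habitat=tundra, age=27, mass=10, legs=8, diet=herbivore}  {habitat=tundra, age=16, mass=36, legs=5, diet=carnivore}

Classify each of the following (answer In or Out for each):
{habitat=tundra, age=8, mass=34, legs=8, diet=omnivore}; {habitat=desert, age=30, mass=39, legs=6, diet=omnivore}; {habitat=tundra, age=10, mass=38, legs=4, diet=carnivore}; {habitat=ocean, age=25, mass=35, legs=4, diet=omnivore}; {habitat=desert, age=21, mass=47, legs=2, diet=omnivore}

Out, In, Out, In, In

Every 'In' example satisfies: habitat is desert OR habitat is ocean. None of the 'Out' examples do.
{habitat=tundra, age=8, mass=34, legs=8, diet=omnivore}: Out (habitat is tundra). {habitat=desert, age=30, mass=39, legs=6, diet=omnivore}: In (habitat is desert). {habitat=tundra, age=10, mass=38, legs=4, diet=carnivore}: Out (habitat is tundra). {habitat=ocean, age=25, mass=35, legs=4, diet=omnivore}: In (habitat is ocean). {habitat=desert, age=21, mass=47, legs=2, diet=omnivore}: In (habitat is desert).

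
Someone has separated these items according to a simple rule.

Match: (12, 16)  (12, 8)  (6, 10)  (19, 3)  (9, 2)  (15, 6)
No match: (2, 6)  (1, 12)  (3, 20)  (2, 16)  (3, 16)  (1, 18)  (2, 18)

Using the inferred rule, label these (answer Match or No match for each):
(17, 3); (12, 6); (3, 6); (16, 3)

The pattern is that an item is 'Match' exactly when: first ≥ 6.
(17, 3): first 17 — satisfies this, so Match. (12, 6): first 12 — satisfies this, so Match. (3, 6): first 3 — does not pass, so No match. (16, 3): first 16 — satisfies this, so Match.

Match, Match, No match, Match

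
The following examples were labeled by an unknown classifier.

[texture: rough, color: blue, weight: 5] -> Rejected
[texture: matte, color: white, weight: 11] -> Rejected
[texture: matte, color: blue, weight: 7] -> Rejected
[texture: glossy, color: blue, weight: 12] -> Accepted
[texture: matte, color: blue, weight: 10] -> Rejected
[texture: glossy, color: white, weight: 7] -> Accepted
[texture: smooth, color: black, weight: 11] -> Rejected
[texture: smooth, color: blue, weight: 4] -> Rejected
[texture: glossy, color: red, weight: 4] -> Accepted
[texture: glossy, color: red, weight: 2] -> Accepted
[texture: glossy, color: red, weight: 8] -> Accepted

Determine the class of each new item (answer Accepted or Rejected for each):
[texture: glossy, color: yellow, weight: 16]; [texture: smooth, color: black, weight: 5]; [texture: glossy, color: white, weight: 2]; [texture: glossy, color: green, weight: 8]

Accepted, Rejected, Accepted, Accepted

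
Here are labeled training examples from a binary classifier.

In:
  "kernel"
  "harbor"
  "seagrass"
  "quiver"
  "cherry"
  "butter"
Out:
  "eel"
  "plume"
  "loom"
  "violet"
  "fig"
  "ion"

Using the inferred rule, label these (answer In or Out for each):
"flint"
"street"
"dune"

The rule appears to be: contains 'r'.
"flint" → no 'r' → Out.
"street" → has 'r' → In.
"dune" → no 'r' → Out.

Out, In, Out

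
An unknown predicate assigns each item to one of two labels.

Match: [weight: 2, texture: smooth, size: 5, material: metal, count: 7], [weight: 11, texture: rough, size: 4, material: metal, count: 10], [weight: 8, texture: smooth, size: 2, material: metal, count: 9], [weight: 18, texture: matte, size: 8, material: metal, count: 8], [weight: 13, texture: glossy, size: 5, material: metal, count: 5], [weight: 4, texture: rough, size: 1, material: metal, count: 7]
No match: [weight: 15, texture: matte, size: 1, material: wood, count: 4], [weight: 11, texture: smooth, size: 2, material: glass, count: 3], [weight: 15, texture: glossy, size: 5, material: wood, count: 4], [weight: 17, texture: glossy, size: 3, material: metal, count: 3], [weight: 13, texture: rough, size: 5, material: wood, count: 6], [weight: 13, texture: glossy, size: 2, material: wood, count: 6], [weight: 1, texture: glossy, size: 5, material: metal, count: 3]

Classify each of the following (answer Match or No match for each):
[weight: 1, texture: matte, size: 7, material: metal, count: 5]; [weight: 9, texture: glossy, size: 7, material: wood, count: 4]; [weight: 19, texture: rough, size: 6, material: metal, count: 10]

The rule appears to be: material is metal AND count ≥ 4.
[weight: 1, texture: matte, size: 7, material: metal, count: 5] → material is metal, count = 5 → Match.
[weight: 9, texture: glossy, size: 7, material: wood, count: 4] → material is wood, count = 4 → No match.
[weight: 19, texture: rough, size: 6, material: metal, count: 10] → material is metal, count = 10 → Match.

Match, No match, Match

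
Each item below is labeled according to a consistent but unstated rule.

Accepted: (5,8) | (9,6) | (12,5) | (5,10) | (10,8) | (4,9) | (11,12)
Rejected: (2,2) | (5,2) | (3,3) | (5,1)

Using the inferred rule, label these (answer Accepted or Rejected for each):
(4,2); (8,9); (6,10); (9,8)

Rejected, Accepted, Accepted, Accepted

The classifier is using: sum ≥ 13.
Rejected: (4,2), since 4+2 = 6. Accepted: (8,9), since 8+9 = 17. Accepted: (6,10), since 6+10 = 16. Accepted: (9,8), since 9+8 = 17.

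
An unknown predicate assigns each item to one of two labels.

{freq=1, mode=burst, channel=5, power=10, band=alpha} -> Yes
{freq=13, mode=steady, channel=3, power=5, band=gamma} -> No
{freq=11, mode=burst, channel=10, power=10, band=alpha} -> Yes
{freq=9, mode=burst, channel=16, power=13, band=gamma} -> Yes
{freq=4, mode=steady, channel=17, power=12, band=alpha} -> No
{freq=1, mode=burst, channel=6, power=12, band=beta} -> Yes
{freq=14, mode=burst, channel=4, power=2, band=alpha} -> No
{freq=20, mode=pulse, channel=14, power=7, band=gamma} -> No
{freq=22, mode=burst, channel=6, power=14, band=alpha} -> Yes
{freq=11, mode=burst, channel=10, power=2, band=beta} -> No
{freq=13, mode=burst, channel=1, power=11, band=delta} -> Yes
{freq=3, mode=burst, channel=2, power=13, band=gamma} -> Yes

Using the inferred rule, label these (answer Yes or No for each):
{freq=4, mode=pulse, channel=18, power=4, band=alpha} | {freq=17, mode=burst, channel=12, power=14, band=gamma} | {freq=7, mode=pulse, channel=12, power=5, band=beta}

No, Yes, No

All 'Yes' examples share one property — mode is burst AND power ≥ 5 — and every 'No' example lacks it.
{freq=4, mode=pulse, channel=18, power=4, band=alpha} — mode is pulse, power = 4, hence No.
{freq=17, mode=burst, channel=12, power=14, band=gamma} — mode is burst, power = 14, hence Yes.
{freq=7, mode=pulse, channel=12, power=5, band=beta} — mode is pulse, power = 5, hence No.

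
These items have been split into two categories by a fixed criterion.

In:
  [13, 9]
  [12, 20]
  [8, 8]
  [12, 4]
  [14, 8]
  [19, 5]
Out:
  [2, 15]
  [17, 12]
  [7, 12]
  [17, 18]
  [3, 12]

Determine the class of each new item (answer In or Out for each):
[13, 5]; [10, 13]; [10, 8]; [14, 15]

In, Out, In, Out

Checking candidate rules against both groups, what survives is: sum is even.
[13, 5] → 13+5 = 18 → In. [10, 13] → 10+13 = 23 → Out. [10, 8] → 10+8 = 18 → In. [14, 15] → 14+15 = 29 → Out.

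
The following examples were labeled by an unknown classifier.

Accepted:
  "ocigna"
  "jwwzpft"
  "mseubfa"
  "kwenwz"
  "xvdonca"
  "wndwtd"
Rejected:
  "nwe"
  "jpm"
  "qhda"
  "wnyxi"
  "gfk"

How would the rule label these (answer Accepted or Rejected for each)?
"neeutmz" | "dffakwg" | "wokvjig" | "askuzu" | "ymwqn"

Accepted, Accepted, Accepted, Accepted, Rejected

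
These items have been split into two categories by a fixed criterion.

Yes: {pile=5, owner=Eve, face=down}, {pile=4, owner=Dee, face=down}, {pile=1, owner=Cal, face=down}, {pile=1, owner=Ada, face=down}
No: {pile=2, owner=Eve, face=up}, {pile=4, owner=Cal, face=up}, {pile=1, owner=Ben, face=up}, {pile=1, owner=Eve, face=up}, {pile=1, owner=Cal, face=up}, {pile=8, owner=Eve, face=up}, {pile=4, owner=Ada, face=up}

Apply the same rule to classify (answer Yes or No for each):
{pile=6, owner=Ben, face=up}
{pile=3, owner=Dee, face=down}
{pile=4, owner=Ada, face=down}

The distinguishing property — face is down — holds for all the 'Yes' cases and none of the 'No' cases.
No: {pile=6, owner=Ben, face=up}, since face is up.
Yes: {pile=3, owner=Dee, face=down}, since face is down.
Yes: {pile=4, owner=Ada, face=down}, since face is down.

No, Yes, Yes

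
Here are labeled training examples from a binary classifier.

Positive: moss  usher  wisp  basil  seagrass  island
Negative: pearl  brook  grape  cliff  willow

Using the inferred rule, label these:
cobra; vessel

'Positive' ⟺ contains 's'.
cobra: no 's', does not pass → Negative. vessel: has 's', satisfies this → Positive.

Negative, Positive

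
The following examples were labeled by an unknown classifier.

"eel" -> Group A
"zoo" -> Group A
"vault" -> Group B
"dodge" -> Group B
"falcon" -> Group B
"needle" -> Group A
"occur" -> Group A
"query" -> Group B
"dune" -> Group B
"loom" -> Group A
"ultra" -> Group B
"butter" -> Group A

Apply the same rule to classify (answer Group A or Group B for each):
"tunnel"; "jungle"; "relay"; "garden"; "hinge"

Group A, Group B, Group B, Group B, Group B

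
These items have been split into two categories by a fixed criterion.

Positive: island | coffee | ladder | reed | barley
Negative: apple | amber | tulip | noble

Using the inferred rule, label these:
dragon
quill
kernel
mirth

Positive, Negative, Positive, Negative

Checking candidate rules against both groups, what survives is: even length.
dragon: length 6 — meets the rule, so Positive.
quill: length 5 — does not satisfy this, so Negative.
kernel: length 6 — meets the rule, so Positive.
mirth: length 5 — does not satisfy this, so Negative.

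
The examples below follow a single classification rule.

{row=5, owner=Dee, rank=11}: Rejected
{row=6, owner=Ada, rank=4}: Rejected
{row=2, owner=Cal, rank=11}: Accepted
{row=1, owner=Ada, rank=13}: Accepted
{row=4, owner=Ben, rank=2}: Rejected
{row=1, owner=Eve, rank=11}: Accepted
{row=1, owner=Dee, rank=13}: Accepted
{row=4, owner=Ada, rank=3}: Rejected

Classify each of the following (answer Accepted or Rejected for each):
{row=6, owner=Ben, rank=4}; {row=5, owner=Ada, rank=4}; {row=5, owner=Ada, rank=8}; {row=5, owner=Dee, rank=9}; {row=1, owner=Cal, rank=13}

Rejected, Rejected, Rejected, Rejected, Accepted

The common property of the 'Accepted' items is: row ≤ 2. No 'Rejected' item has it.
{row=6, owner=Ben, rank=4} → row = 6 → Rejected. {row=5, owner=Ada, rank=4} → row = 5 → Rejected. {row=5, owner=Ada, rank=8} → row = 5 → Rejected. {row=5, owner=Dee, rank=9} → row = 5 → Rejected. {row=1, owner=Cal, rank=13} → row = 1 → Accepted.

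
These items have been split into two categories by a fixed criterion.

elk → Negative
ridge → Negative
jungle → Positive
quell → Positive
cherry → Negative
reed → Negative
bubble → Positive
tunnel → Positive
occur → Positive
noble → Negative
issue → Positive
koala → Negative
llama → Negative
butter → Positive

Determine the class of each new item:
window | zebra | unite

The common property of the 'Positive' items is: contains 'u'. No 'Negative' item has it.
window: Negative (no 'u').
zebra: Negative (no 'u').
unite: Positive (has 'u').

Negative, Negative, Positive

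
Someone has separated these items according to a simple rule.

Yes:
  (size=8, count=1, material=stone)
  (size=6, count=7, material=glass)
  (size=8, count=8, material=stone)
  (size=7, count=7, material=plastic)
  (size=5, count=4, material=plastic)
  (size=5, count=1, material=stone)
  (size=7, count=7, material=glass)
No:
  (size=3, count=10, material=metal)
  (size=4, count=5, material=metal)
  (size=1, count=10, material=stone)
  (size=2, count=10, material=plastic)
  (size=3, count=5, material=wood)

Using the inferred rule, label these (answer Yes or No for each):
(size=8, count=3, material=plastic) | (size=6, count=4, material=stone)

Yes, Yes

One predicate separates the groups cleanly: size ≥ 5.
(size=8, count=3, material=plastic): Yes (size = 8). (size=6, count=4, material=stone): Yes (size = 6).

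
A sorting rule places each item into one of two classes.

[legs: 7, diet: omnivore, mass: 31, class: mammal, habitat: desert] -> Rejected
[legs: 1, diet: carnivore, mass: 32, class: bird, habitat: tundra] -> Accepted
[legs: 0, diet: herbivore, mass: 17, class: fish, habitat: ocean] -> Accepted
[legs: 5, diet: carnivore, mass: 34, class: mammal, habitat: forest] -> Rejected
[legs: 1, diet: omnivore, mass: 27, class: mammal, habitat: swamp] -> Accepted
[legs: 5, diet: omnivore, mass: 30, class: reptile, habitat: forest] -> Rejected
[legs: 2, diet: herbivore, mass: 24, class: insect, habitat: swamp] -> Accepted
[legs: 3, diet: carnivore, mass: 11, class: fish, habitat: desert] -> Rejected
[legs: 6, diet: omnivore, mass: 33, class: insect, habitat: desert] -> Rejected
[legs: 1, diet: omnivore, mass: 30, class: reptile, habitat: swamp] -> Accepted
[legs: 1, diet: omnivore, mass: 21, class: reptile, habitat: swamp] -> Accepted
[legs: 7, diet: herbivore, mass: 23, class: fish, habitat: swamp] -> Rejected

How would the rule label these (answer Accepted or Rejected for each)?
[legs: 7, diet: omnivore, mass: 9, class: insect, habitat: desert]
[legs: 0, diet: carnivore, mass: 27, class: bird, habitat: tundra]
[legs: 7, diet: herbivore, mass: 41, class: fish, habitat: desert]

Rejected, Accepted, Rejected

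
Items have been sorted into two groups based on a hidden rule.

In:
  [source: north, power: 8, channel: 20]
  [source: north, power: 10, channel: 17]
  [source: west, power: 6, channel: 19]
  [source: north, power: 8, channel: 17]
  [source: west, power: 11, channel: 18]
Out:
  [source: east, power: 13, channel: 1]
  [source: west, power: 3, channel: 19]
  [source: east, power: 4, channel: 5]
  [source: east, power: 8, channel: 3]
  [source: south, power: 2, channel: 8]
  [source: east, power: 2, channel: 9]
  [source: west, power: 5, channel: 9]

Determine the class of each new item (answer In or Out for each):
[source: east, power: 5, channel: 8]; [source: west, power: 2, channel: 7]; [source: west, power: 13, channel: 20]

Out, Out, In

All 'In' examples share one property — channel ≥ 5 AND power ≥ 6 — and every 'Out' example lacks it.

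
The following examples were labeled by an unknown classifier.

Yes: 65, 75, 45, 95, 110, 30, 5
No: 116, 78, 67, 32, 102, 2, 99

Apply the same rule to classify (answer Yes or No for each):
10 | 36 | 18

Yes, No, No

All 'Yes' examples share one property — multiple of 5 — and every 'No' example lacks it.
10 — 10 = 5·2, hence Yes. 36 — 36 = 5·7 + 1, hence No. 18 — 18 = 5·3 + 3, hence No.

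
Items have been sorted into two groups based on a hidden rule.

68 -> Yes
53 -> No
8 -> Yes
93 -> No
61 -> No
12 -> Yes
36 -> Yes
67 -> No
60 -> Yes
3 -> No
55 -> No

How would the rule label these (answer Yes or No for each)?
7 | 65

No, No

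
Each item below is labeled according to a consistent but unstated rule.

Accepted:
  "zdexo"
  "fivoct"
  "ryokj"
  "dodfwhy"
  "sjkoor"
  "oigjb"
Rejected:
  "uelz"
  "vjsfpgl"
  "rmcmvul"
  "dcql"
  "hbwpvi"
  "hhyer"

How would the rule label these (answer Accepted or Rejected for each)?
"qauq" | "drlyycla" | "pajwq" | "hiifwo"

Rejected, Rejected, Rejected, Accepted

Rule: contains 'o'. This holds for each 'Accepted' example and fails for each 'Rejected' one.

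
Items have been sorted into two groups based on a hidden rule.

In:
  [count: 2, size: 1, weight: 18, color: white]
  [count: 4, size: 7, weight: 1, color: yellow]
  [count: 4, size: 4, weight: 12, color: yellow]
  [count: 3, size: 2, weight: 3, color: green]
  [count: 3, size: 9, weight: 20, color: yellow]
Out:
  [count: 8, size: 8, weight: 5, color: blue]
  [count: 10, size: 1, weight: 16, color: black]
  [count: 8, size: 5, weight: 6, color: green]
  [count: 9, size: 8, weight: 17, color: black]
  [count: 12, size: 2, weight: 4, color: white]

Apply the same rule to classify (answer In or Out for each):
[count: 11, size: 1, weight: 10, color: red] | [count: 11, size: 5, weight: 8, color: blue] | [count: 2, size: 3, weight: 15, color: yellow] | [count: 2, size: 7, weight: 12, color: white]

One predicate separates the groups cleanly: count ≤ 4.
[count: 11, size: 1, weight: 10, color: red] — count = 11, hence Out. [count: 11, size: 5, weight: 8, color: blue] — count = 11, hence Out. [count: 2, size: 3, weight: 15, color: yellow] — count = 2, hence In. [count: 2, size: 7, weight: 12, color: white] — count = 2, hence In.

Out, Out, In, In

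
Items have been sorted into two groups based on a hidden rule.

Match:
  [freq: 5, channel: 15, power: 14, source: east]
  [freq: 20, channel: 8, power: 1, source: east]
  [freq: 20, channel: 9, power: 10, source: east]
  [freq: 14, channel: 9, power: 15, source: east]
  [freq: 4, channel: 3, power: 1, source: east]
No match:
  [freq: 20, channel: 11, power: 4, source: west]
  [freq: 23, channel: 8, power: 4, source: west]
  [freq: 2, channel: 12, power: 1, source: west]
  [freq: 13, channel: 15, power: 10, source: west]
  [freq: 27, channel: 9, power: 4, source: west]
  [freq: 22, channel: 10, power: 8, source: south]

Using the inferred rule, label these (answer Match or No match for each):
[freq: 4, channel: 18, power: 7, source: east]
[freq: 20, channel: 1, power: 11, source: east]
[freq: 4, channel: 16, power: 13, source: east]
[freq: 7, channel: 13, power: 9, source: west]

Match, Match, Match, No match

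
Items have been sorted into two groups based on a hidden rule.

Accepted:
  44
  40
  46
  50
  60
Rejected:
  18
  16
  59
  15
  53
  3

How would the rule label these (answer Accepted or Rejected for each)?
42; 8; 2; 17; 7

The rule appears to be: even AND at least 40.
42 → 42 is even, 42 ≥ 40 → Accepted. 8 → 8 is even, 8 < 40 → Rejected. 2 → 2 is even, 2 < 40 → Rejected. 17 → 17 is odd, 17 < 40 → Rejected. 7 → 7 is odd, 7 < 40 → Rejected.

Accepted, Rejected, Rejected, Rejected, Rejected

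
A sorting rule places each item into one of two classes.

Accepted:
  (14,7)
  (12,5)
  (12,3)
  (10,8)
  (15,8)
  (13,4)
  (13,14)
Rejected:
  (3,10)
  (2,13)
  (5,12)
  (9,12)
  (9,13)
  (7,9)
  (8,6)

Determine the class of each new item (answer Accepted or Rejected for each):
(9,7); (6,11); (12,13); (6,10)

The classifier is using: first ≥ 10.
Rejected: (9,7), since first 9.
Rejected: (6,11), since first 6.
Accepted: (12,13), since first 12.
Rejected: (6,10), since first 6.

Rejected, Rejected, Accepted, Rejected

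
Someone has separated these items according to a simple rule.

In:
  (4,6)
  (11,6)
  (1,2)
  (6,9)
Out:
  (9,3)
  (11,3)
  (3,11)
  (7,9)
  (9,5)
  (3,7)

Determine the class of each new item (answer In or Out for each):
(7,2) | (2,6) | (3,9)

In, In, Out

The classifier is using: product is even.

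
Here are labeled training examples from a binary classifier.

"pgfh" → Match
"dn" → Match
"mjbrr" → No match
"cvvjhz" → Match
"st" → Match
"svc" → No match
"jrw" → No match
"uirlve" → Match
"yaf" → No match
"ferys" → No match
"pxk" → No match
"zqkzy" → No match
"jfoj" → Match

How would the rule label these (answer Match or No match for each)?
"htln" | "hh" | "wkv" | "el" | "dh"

'Match' ⟺ even length.
"htln" → length 4 → Match.
"hh" → length 2 → Match.
"wkv" → length 3 → No match.
"el" → length 2 → Match.
"dh" → length 2 → Match.

Match, Match, No match, Match, Match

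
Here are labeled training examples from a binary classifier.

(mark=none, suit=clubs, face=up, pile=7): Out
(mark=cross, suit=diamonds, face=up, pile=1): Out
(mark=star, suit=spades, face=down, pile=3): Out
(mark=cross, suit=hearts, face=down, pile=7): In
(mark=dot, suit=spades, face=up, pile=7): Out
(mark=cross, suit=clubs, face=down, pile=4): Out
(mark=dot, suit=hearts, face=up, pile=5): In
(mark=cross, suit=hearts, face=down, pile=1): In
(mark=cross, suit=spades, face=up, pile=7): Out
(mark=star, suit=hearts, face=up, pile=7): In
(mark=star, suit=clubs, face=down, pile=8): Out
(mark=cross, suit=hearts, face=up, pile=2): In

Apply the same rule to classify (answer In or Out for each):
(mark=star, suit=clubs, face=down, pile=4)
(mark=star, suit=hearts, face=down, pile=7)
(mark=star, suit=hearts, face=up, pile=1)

Every 'In' example satisfies: suit is hearts. None of the 'Out' examples do.
(mark=star, suit=clubs, face=down, pile=4): Out (suit is clubs). (mark=star, suit=hearts, face=down, pile=7): In (suit is hearts). (mark=star, suit=hearts, face=up, pile=1): In (suit is hearts).

Out, In, In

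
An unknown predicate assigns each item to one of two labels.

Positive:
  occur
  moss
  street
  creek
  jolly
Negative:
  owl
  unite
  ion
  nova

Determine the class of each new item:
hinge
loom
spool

The rule appears to be: has a double letter.
hinge → no doubled letter → Negative.
loom → 'oo' doubled → Positive.
spool → 'oo' doubled → Positive.

Negative, Positive, Positive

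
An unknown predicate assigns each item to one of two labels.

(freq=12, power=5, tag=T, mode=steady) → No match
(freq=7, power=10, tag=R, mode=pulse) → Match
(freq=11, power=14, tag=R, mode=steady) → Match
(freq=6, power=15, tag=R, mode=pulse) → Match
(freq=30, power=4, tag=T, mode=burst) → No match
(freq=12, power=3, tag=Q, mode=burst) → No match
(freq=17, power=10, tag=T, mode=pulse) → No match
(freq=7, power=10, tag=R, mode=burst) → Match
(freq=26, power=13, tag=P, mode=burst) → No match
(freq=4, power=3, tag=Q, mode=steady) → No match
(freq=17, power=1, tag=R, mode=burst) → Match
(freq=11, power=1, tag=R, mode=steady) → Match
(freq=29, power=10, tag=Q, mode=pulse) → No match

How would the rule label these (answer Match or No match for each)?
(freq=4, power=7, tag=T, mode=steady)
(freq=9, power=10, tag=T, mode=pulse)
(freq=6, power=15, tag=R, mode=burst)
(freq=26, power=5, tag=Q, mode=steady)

The classifier is using: tag is R.
No match: (freq=4, power=7, tag=T, mode=steady), since tag is T.
No match: (freq=9, power=10, tag=T, mode=pulse), since tag is T.
Match: (freq=6, power=15, tag=R, mode=burst), since tag is R.
No match: (freq=26, power=5, tag=Q, mode=steady), since tag is Q.

No match, No match, Match, No match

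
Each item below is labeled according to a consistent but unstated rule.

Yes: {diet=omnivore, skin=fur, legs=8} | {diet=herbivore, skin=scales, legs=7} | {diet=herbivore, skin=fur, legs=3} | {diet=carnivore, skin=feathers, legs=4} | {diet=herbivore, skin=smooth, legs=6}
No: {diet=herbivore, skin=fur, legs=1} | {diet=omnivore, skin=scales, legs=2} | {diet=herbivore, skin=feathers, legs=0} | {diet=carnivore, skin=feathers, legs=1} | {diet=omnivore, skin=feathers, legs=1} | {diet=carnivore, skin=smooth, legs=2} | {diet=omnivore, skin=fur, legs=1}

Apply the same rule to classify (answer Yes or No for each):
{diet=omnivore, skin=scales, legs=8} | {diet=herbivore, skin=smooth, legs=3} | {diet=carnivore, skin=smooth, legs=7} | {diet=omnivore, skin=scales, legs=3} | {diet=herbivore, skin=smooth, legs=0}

Yes, Yes, Yes, Yes, No

The distinguishing property — legs ≥ 3 — holds for all the 'Yes' cases and none of the 'No' cases.
{diet=omnivore, skin=scales, legs=8}: legs = 8 — meets the rule, so Yes. {diet=herbivore, skin=smooth, legs=3}: legs = 3 — meets the rule, so Yes. {diet=carnivore, skin=smooth, legs=7}: legs = 7 — meets the rule, so Yes. {diet=omnivore, skin=scales, legs=3}: legs = 3 — meets the rule, so Yes. {diet=herbivore, skin=smooth, legs=0}: legs = 0 — fails this test, so No.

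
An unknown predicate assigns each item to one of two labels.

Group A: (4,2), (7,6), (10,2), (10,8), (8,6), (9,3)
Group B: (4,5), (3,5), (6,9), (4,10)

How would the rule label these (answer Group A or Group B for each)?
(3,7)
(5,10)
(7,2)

Group B, Group B, Group A

The pattern is that an item is 'Group A' exactly when: first > second.
(3,7): 3 < 7, fails this test → Group B. (5,10): 5 < 10, fails this test → Group B. (7,2): 7 > 2, passes → Group A.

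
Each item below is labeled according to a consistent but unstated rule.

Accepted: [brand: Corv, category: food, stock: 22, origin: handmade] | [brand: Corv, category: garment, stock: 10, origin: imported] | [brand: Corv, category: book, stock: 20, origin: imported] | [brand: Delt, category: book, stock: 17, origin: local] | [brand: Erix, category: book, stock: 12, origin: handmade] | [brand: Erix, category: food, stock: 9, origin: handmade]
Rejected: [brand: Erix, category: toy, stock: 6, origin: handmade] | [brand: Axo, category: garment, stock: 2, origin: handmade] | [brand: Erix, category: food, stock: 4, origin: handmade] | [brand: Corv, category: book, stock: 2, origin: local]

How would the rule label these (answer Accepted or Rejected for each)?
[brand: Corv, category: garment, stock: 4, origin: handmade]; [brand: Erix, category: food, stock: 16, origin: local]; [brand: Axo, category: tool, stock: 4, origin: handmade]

One predicate separates the groups cleanly: stock ≥ 9.

Rejected, Accepted, Rejected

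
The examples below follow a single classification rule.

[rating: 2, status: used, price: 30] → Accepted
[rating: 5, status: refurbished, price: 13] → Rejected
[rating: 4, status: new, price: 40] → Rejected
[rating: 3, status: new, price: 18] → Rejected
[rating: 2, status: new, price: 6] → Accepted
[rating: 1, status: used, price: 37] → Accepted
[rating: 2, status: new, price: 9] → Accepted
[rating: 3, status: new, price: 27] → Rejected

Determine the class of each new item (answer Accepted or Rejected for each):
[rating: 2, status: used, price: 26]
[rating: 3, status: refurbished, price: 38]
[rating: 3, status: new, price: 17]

The classifier is using: rating ≤ 2.

Accepted, Rejected, Rejected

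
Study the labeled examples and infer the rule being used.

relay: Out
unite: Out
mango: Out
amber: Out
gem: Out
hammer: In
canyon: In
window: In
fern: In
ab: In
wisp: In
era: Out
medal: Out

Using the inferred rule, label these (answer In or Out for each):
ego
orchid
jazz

Out, In, In

'In' ⟺ even length.
ego → length 3 → Out.
orchid → length 6 → In.
jazz → length 4 → In.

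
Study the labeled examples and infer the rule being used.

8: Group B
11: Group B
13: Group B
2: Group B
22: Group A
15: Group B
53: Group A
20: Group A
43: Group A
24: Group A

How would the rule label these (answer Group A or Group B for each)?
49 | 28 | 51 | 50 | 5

'Group A' ⟺ at least 20.
Group A: 49, since 49 ≥ 20. Group A: 28, since 28 ≥ 20. Group A: 51, since 51 ≥ 20. Group A: 50, since 50 ≥ 20. Group B: 5, since 5 < 20.

Group A, Group A, Group A, Group A, Group B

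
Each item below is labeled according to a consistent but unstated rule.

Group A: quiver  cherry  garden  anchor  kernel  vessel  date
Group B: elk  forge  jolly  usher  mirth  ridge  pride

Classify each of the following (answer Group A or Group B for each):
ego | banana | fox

Every 'Group A' example satisfies: even length. None of the 'Group B' examples do.
ego: length 3, fails this test → Group B.
banana: length 6, checks out → Group A.
fox: length 3, fails this test → Group B.

Group B, Group A, Group B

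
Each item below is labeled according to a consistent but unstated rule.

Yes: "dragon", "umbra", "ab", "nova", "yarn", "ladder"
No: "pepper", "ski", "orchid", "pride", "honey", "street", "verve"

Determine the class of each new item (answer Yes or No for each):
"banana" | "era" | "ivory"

A rule that fits every label: contains 'a' — true of each 'Yes' example, false of each 'No' one.
Yes: "banana", since has 'a'.
Yes: "era", since has 'a'.
No: "ivory", since no 'a'.

Yes, Yes, No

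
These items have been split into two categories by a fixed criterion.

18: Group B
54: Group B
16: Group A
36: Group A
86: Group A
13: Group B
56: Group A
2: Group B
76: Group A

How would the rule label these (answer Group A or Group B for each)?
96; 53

The distinguishing property — ends in digit 6 — holds for all the 'Group A' cases and none of the 'Group B' cases.
96: last digit 6 — meets the rule, so Group A.
53: last digit 3 — fails the rule, so Group B.

Group A, Group B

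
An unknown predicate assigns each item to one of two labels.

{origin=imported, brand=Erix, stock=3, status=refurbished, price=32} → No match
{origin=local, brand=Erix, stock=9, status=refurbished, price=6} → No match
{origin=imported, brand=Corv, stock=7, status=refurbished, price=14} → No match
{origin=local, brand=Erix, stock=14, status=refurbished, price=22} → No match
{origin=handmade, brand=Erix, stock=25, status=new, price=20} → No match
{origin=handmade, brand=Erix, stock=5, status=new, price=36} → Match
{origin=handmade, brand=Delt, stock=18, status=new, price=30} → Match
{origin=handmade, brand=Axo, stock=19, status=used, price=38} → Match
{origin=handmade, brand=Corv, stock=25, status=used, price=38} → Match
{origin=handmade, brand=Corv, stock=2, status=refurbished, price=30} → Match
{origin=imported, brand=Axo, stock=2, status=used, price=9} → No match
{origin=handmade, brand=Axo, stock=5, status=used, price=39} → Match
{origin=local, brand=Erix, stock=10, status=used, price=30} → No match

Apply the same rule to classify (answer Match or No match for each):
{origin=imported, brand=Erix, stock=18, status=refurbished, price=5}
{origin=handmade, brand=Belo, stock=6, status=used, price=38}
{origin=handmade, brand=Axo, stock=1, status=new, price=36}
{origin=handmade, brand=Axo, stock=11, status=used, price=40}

One predicate separates the groups cleanly: origin is handmade AND price ≥ 22.
{origin=imported, brand=Erix, stock=18, status=refurbished, price=5} — origin is imported, price = 5, hence No match. {origin=handmade, brand=Belo, stock=6, status=used, price=38} — origin is handmade, price = 38, hence Match. {origin=handmade, brand=Axo, stock=1, status=new, price=36} — origin is handmade, price = 36, hence Match. {origin=handmade, brand=Axo, stock=11, status=used, price=40} — origin is handmade, price = 40, hence Match.

No match, Match, Match, Match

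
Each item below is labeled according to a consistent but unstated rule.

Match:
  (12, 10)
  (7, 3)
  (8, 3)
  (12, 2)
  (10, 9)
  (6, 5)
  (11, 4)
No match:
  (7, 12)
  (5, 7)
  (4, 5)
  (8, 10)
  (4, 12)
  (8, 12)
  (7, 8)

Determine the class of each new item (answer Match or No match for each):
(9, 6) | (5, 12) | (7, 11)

Every 'Match' example satisfies: first > second. None of the 'No match' examples do.
(9, 6): Match (9 > 6).
(5, 12): No match (5 < 12).
(7, 11): No match (7 < 11).

Match, No match, No match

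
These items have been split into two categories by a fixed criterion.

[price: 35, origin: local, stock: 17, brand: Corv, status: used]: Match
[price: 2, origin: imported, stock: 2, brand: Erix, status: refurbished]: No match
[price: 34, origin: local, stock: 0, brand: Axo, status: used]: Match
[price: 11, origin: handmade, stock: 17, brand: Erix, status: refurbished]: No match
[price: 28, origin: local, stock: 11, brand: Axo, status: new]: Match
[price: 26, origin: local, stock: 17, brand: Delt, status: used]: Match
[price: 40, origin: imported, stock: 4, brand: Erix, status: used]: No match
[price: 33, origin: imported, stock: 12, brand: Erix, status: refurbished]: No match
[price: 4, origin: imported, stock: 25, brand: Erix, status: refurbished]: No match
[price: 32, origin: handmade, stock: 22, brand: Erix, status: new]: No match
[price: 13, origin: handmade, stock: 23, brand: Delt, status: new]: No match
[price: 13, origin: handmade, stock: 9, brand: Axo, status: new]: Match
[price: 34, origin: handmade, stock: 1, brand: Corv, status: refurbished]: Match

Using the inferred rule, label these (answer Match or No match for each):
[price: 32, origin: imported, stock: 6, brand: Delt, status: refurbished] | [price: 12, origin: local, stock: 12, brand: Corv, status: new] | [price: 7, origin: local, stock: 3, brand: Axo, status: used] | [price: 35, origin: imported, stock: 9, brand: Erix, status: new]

Match, Match, Match, No match

The common property of the 'Match' items is: brand is not Erix AND stock ≤ 17. No 'No match' item has it.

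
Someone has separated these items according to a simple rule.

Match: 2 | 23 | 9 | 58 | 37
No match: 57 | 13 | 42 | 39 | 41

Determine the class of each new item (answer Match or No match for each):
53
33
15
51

No match, No match, No match, Match

The classifier is using: ≡ 2 (mod 7).
No match: 53, since 53 mod 7 = 4. No match: 33, since 33 mod 7 = 5. No match: 15, since 15 mod 7 = 1. Match: 51, since 51 mod 7 = 2.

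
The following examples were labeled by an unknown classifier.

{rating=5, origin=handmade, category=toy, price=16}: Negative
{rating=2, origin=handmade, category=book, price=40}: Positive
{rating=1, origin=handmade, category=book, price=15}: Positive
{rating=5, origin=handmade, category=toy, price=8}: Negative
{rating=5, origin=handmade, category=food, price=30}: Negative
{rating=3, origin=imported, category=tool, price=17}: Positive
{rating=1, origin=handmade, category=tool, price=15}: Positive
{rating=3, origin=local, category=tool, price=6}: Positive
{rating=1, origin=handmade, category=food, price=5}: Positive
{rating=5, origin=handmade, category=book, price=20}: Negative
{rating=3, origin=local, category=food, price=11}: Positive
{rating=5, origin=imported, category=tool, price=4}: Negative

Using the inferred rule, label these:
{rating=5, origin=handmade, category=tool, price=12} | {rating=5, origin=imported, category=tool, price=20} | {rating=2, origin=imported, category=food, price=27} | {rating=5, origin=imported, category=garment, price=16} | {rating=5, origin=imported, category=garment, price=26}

One predicate separates the groups cleanly: rating ≤ 3.

Negative, Negative, Positive, Negative, Negative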